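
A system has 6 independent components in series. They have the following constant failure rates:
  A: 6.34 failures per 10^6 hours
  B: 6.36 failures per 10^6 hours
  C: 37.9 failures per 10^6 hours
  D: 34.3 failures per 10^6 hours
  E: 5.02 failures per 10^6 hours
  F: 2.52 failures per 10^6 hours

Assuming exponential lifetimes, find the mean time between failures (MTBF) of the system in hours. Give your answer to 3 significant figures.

10800

Series of exponential components: λ_sys = Σ λ_i
λ_sys = 0.00000634 + 0.00000636 + 0.0000379 + 0.0000343 + 0.00000502 + 0.00000252 = 9.2440e-05 /h
MTBF = 1 / λ_sys = 10800 h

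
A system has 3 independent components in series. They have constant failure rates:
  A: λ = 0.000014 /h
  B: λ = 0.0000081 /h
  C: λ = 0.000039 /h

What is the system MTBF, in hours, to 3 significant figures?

Series of exponential components: λ_sys = Σ λ_i
λ_sys = 0.000014 + 0.0000081 + 0.000039 = 6.1100e-05 /h
MTBF = 1 / λ_sys = 16400 h

16400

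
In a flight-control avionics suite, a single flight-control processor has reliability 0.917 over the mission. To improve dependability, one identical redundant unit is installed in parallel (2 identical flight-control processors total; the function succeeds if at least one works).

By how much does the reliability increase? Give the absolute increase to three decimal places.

R_before = 0.917
R_after = 1 − (1 − 0.917)^2 = 0.993
ΔR = 0.993 − 0.917 = 0.076

0.076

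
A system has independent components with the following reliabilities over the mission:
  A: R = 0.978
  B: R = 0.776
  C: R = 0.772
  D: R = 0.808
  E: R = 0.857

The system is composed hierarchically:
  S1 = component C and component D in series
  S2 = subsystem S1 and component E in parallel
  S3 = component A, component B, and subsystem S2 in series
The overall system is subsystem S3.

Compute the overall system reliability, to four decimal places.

Series (C and D): 0.772000 × 0.808000 = 0.623776
Parallel ([0.623776] and E): 1 − (1 − 0.623776)(1 − 0.857000) = 0.946200
Series (A, B, and [0.946200]): 0.978000 × 0.776000 × 0.946200 = 0.7181

0.7181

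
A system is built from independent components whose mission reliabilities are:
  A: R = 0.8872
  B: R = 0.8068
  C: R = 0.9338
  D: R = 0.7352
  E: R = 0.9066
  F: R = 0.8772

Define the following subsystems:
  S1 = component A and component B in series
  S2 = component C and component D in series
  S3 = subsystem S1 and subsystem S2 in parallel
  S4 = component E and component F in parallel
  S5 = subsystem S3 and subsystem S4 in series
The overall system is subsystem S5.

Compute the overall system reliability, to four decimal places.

Series (A and B): 0.887200 × 0.806800 = 0.715793
Series (C and D): 0.933800 × 0.735200 = 0.686530
Parallel ([0.715793] and [0.686530]): 1 − (1 − 0.715793)(1 − 0.686530) = 0.910910
Parallel (E and F): 1 − (1 − 0.906600)(1 − 0.877200) = 0.988530
Series ([0.910910] and [0.988530]): 0.910910 × 0.988530 = 0.9005

0.9005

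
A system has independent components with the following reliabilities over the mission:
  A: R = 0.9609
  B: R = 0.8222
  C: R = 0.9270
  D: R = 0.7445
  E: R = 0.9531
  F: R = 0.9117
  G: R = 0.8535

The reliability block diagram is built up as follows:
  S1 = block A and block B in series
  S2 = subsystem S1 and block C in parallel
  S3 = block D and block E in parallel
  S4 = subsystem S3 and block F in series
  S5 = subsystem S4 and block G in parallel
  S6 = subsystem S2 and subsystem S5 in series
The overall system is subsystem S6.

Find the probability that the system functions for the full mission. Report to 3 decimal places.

0.970

Series (A and B): 0.96090 × 0.82220 = 0.79005
Parallel ([0.79005] and C): 1 − (1 − 0.79005)(1 − 0.92700) = 0.98467
Parallel (D and E): 1 − (1 − 0.74450)(1 − 0.95310) = 0.98802
Series ([0.98802] and F): 0.98802 × 0.91170 = 0.90078
Parallel ([0.90078] and G): 1 − (1 − 0.90078)(1 − 0.85350) = 0.98546
Series ([0.98467] and [0.98546]): 0.98467 × 0.98546 = 0.970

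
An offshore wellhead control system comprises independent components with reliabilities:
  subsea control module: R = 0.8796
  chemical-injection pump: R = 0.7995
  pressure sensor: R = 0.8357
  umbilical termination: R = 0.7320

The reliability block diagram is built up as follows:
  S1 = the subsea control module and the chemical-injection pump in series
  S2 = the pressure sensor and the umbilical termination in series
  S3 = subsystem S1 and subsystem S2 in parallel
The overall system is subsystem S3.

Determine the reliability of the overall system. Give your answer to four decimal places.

Series (subsea control module and chemical-injection pump): 0.879600 × 0.799500 = 0.703240
Series (pressure sensor and umbilical termination): 0.835700 × 0.732000 = 0.611732
Parallel ([0.703240] and [0.611732]): 1 − (1 − 0.703240)(1 − 0.611732) = 0.8848

0.8848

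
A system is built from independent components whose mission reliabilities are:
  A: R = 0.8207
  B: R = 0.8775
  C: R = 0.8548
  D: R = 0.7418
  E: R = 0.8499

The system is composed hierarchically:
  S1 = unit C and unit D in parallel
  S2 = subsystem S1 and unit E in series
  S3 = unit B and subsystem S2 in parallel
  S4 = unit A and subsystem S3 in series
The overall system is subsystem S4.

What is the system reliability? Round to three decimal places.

0.802

Parallel (C and D): 1 − (1 − 0.85480)(1 − 0.74180) = 0.96251
Series ([0.96251] and E): 0.96251 × 0.84990 = 0.81804
Parallel (B and [0.81804]): 1 − (1 − 0.87750)(1 − 0.81804) = 0.97771
Series (A and [0.97771]): 0.82070 × 0.97771 = 0.802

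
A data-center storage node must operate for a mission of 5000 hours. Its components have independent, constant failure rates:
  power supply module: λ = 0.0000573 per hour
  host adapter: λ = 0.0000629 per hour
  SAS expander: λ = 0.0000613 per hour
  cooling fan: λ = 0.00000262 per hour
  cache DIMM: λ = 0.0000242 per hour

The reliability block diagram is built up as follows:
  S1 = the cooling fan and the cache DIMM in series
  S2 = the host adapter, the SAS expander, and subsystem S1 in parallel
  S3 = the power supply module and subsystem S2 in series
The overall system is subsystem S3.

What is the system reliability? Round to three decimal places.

0.744

R(power supply module) = exp(−0.0000573 × 5000) = 0.75089
R(host adapter) = exp(−0.0000629 × 5000) = 0.73015
R(SAS expander) = exp(−0.0000613 × 5000) = 0.73602
R(cooling fan) = exp(−0.00000262 × 5000) = 0.98699
R(cache DIMM) = exp(−0.0000242 × 5000) = 0.88603
Series (cooling fan and cache DIMM): 0.98699 × 0.88603 = 0.87450
Parallel (host adapter, SAS expander, and [0.87450]): 1 − (1 − 0.73015)(1 − 0.73602)(1 − 0.87450) = 0.99106
Series (power supply module and [0.99106]): 0.75089 × 0.99106 = 0.744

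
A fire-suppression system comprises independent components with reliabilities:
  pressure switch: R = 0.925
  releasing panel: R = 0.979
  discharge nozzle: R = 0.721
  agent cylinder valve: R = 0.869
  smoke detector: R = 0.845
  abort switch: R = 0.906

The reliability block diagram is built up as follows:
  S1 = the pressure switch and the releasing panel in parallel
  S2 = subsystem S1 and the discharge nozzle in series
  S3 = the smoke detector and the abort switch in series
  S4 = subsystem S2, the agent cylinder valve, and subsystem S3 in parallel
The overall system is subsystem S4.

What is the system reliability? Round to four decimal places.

Parallel (pressure switch and releasing panel): 1 − (1 − 0.925000)(1 − 0.979000) = 0.998425
Series ([0.998425] and discharge nozzle): 0.998425 × 0.721000 = 0.719864
Series (smoke detector and abort switch): 0.845000 × 0.906000 = 0.765570
Parallel ([0.719864], agent cylinder valve, and [0.765570]): 1 − (1 − 0.719864)(1 − 0.869000)(1 − 0.765570) = 0.9914

0.9914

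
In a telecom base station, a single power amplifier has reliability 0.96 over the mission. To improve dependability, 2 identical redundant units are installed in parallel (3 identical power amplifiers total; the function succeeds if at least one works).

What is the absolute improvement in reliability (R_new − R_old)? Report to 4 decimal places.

R_before = 0.96
R_after = 1 − (1 − 0.96)^3 = 0.9999
ΔR = 0.9999 − 0.96 = 0.0399

0.0399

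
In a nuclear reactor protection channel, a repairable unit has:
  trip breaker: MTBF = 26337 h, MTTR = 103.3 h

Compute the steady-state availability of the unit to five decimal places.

0.99609

A(trip breaker) = MTBF/(MTBF+MTTR) = 26337/(26337+103.3) = 0.99609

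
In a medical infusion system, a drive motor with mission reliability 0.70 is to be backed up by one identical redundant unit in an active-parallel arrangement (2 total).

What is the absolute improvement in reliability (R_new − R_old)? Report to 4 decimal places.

R_before = 0.70
R_after = 1 − (1 − 0.70)^2 = 0.9100
ΔR = 0.9100 − 0.70 = 0.2100

0.2100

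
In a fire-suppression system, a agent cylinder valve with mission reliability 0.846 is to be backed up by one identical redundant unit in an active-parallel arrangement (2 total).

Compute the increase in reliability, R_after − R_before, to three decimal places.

0.130

R_before = 0.846
R_after = 1 − (1 − 0.846)^2 = 0.976
ΔR = 0.976 − 0.846 = 0.130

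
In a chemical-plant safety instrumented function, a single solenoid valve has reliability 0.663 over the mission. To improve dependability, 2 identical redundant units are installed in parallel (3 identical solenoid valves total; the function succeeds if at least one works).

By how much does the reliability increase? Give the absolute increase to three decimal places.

R_before = 0.663
R_after = 1 − (1 − 0.663)^3 = 0.962
ΔR = 0.962 − 0.663 = 0.299

0.299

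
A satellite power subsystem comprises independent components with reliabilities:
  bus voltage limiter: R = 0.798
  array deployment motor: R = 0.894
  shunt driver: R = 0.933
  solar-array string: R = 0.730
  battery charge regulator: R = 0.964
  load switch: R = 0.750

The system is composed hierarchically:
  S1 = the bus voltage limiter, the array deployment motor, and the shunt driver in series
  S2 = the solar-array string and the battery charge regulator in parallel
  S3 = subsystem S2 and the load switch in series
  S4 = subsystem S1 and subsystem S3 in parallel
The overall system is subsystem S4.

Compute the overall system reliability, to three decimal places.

0.914

Series (bus voltage limiter, array deployment motor, and shunt driver): 0.79800 × 0.89400 × 0.93300 = 0.66561
Parallel (solar-array string and battery charge regulator): 1 − (1 − 0.73000)(1 − 0.96400) = 0.99028
Series ([0.99028] and load switch): 0.99028 × 0.75000 = 0.74271
Parallel ([0.66561] and [0.74271]): 1 − (1 − 0.66561)(1 − 0.74271) = 0.914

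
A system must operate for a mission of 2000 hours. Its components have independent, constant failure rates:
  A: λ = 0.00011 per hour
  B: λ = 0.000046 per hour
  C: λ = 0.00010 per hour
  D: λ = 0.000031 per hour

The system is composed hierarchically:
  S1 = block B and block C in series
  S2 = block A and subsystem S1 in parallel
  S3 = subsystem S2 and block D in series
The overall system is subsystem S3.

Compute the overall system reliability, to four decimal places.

0.8929

R(A) = exp(−0.00011 × 2000) = 0.802519
R(B) = exp(−0.000046 × 2000) = 0.912105
R(C) = exp(−0.00010 × 2000) = 0.818731
R(D) = exp(−0.000031 × 2000) = 0.939883
Series (B and C): 0.912105 × 0.818731 = 0.746769
Parallel (A and [0.746769]): 1 − (1 − 0.802519)(1 − 0.746769) = 0.949992
Series ([0.949992] and D): 0.949992 × 0.939883 = 0.8929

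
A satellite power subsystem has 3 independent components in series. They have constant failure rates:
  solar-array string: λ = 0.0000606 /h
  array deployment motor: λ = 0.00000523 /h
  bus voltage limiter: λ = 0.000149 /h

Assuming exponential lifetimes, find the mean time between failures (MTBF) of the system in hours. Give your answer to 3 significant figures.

Series of exponential components: λ_sys = Σ λ_i
λ_sys = 0.0000606 + 0.00000523 + 0.000149 = 2.1483e-04 /h
MTBF = 1 / λ_sys = 4650 h

4650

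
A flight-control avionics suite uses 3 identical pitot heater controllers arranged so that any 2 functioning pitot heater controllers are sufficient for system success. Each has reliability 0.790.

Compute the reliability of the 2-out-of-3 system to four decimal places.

0.8862

R = Σ_{i=2}^{3} C(3,i) p^i (1−p)^{3−i} with p = 0.790
C(3,2)·0.790^2·0.210^1 = 0.393183
C(3,3)·0.790^3·0.210^0 = 0.493039
Sum = 0.8862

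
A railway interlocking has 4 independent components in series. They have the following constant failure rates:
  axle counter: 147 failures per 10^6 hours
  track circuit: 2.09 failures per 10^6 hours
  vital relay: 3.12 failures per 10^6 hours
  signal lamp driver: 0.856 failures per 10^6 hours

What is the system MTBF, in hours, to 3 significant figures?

Series of exponential components: λ_sys = Σ λ_i
λ_sys = 0.000147 + 0.00000209 + 0.00000312 + 0.000000856 = 1.5307e-04 /h
MTBF = 1 / λ_sys = 6530 h

6530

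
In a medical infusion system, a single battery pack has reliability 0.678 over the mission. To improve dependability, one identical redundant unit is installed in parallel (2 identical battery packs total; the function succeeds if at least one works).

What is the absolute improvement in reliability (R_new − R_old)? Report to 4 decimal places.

R_before = 0.678
R_after = 1 − (1 − 0.678)^2 = 0.8963
ΔR = 0.8963 − 0.678 = 0.2183

0.2183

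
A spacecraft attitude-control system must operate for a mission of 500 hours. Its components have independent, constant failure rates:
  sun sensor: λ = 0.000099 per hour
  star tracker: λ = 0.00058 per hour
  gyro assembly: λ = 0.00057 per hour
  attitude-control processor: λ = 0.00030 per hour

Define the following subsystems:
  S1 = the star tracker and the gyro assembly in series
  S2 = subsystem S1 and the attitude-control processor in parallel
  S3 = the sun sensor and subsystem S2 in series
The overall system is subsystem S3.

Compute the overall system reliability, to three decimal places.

R(sun sensor) = exp(−0.000099 × 500) = 0.95171
R(star tracker) = exp(−0.00058 × 500) = 0.74826
R(gyro assembly) = exp(−0.00057 × 500) = 0.75201
R(attitude-control processor) = exp(−0.00030 × 500) = 0.86071
Series (star tracker and gyro assembly): 0.74826 × 0.75201 = 0.56270
Parallel ([0.56270] and attitude-control processor): 1 − (1 − 0.56270)(1 − 0.86071) = 0.93909
Series (sun sensor and [0.93909]): 0.95171 × 0.93909 = 0.894

0.894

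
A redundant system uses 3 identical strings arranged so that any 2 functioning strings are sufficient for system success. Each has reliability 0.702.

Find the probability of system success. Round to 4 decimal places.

0.7865

R = Σ_{i=2}^{3} C(3,i) p^i (1−p)^{3−i} with p = 0.702
C(3,2)·0.702^2·0.298^1 = 0.440567
C(3,3)·0.702^3·0.298^0 = 0.345948
Sum = 0.7865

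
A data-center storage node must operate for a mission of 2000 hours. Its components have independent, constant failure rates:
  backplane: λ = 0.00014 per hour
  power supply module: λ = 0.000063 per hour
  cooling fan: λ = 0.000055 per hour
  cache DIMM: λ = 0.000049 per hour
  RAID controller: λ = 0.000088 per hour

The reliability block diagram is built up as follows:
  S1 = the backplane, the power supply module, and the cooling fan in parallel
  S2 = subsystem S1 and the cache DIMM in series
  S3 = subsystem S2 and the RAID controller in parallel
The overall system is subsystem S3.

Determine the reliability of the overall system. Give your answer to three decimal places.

R(backplane) = exp(−0.00014 × 2000) = 0.75578
R(power supply module) = exp(−0.000063 × 2000) = 0.88161
R(cooling fan) = exp(−0.000055 × 2000) = 0.89583
R(cache DIMM) = exp(−0.000049 × 2000) = 0.90665
R(RAID controller) = exp(−0.000088 × 2000) = 0.83862
Parallel (backplane, power supply module, and cooling fan): 1 − (1 − 0.75578)(1 − 0.88161)(1 − 0.89583) = 0.99699
Series ([0.99699] and cache DIMM): 0.99699 × 0.90665 = 0.90392
Parallel ([0.90392] and RAID controller): 1 − (1 − 0.90392)(1 − 0.83862) = 0.984

0.984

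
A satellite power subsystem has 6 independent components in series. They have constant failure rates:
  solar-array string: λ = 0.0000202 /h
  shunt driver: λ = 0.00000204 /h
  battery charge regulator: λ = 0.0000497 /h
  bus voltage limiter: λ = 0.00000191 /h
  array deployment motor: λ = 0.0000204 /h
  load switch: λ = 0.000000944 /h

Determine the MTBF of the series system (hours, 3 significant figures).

Series of exponential components: λ_sys = Σ λ_i
λ_sys = 0.0000202 + 0.00000204 + 0.0000497 + 0.00000191 + 0.0000204 + 0.000000944 = 9.5194e-05 /h
MTBF = 1 / λ_sys = 10500 h

10500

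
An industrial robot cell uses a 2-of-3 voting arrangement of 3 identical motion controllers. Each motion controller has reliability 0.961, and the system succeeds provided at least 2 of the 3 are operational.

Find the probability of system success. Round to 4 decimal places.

0.9956

R = Σ_{i=2}^{3} C(3,i) p^i (1−p)^{3−i} with p = 0.961
C(3,2)·0.961^2·0.039^1 = 0.108052
C(3,3)·0.961^3·0.039^0 = 0.887504
Sum = 0.9956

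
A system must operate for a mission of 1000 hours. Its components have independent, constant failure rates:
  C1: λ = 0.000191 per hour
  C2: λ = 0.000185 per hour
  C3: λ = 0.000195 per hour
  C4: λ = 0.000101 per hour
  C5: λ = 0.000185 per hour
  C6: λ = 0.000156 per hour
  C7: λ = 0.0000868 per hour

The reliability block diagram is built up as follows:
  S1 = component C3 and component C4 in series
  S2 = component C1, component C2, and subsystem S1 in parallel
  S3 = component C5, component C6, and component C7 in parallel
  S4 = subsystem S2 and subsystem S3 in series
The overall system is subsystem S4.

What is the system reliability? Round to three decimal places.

R(C1) = exp(−0.000191 × 1000) = 0.82613
R(C2) = exp(−0.000185 × 1000) = 0.83110
R(C3) = exp(−0.000195 × 1000) = 0.82283
R(C4) = exp(−0.000101 × 1000) = 0.90393
R(C5) = exp(−0.000185 × 1000) = 0.83110
R(C6) = exp(−0.000156 × 1000) = 0.85556
R(C7) = exp(−0.0000868 × 1000) = 0.91686
Series (C3 and C4): 0.82283 × 0.90393 = 0.74378
Parallel (C1, C2, and [0.74378]): 1 − (1 − 0.82613)(1 − 0.83110)(1 − 0.74378) = 0.99248
Parallel (C5, C6, and C7): 1 − (1 − 0.83110)(1 − 0.85556)(1 − 0.91686) = 0.99797
Series ([0.99248] and [0.99797]): 0.99248 × 0.99797 = 0.990

0.990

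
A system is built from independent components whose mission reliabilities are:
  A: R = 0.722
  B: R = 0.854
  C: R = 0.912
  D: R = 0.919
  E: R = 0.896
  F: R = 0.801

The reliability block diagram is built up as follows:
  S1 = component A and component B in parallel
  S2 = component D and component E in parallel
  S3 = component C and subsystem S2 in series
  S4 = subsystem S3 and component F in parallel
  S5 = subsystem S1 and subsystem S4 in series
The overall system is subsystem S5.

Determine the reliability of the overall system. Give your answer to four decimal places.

0.9411

Parallel (A and B): 1 − (1 − 0.722000)(1 − 0.854000) = 0.959412
Parallel (D and E): 1 − (1 − 0.919000)(1 − 0.896000) = 0.991576
Series (C and [0.991576]): 0.912000 × 0.991576 = 0.904317
Parallel ([0.904317] and F): 1 − (1 − 0.904317)(1 − 0.801000) = 0.980959
Series ([0.959412] and [0.980959]): 0.959412 × 0.980959 = 0.9411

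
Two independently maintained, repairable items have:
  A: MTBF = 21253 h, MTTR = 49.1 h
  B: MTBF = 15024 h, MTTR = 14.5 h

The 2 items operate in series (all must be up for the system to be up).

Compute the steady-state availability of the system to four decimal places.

0.9967

A(A) = MTBF/(MTBF+MTTR) = 21253/(21253+49.1) = 0.997695
A(B) = MTBF/(MTBF+MTTR) = 15024/(15024+14.5) = 0.999036
Series availability: 0.997695 × 0.999036 = 0.9967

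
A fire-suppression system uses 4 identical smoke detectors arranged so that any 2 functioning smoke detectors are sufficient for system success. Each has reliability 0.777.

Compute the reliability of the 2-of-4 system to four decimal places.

R = Σ_{i=2}^{4} C(4,i) p^i (1−p)^{4−i} with p = 0.777
C(4,2)·0.777^2·0.223^2 = 0.180137
C(4,3)·0.777^3·0.223^1 = 0.418435
C(4,4)·0.777^4·0.223^0 = 0.364489
Sum = 0.9631

0.9631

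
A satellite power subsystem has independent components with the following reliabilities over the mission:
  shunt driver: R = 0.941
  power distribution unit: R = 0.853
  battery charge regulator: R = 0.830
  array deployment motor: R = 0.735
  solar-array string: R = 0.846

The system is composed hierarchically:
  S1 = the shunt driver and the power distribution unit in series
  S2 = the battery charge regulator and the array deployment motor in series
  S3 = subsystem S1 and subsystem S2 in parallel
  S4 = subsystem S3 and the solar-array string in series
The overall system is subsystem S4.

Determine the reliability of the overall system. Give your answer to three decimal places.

0.781

Series (shunt driver and power distribution unit): 0.94100 × 0.85300 = 0.80267
Series (battery charge regulator and array deployment motor): 0.83000 × 0.73500 = 0.61005
Parallel ([0.80267] and [0.61005]): 1 − (1 − 0.80267)(1 − 0.61005) = 0.92305
Series ([0.92305] and solar-array string): 0.92305 × 0.84600 = 0.781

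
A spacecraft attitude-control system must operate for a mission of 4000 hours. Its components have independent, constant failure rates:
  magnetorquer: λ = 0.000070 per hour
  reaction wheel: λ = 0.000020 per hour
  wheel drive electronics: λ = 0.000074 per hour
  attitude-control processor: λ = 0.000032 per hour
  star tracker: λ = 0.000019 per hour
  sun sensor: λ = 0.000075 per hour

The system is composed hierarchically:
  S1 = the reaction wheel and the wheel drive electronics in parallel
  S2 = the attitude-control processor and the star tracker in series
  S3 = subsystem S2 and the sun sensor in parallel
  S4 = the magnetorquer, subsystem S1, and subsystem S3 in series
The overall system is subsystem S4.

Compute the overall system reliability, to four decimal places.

0.7055

R(magnetorquer) = exp(−0.000070 × 4000) = 0.755784
R(reaction wheel) = exp(−0.000020 × 4000) = 0.923116
R(wheel drive electronics) = exp(−0.000074 × 4000) = 0.743787
R(attitude-control processor) = exp(−0.000032 × 4000) = 0.879853
R(star tracker) = exp(−0.000019 × 4000) = 0.926816
R(sun sensor) = exp(−0.000075 × 4000) = 0.740818
Parallel (reaction wheel and wheel drive electronics): 1 − (1 − 0.923116)(1 − 0.743787) = 0.980301
Series (attitude-control processor and star tracker): 0.879853 × 0.926816 = 0.815462
Parallel ([0.815462] and sun sensor): 1 − (1 − 0.815462)(1 − 0.740818) = 0.952171
Series (magnetorquer, [0.980301], and [0.952171]): 0.755784 × 0.980301 × 0.952171 = 0.7055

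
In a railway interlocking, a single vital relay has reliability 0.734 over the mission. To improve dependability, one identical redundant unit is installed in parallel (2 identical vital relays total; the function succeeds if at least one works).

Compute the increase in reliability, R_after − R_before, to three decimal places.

0.195

R_before = 0.734
R_after = 1 − (1 − 0.734)^2 = 0.929
ΔR = 0.929 − 0.734 = 0.195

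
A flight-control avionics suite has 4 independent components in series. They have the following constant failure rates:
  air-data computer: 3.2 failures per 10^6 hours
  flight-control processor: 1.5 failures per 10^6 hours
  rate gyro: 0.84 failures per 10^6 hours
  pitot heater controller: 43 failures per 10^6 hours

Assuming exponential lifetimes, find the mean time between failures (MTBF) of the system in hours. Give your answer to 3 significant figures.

Series of exponential components: λ_sys = Σ λ_i
λ_sys = 0.0000032 + 0.0000015 + 0.00000084 + 0.000043 = 4.8540e-05 /h
MTBF = 1 / λ_sys = 20600 h

20600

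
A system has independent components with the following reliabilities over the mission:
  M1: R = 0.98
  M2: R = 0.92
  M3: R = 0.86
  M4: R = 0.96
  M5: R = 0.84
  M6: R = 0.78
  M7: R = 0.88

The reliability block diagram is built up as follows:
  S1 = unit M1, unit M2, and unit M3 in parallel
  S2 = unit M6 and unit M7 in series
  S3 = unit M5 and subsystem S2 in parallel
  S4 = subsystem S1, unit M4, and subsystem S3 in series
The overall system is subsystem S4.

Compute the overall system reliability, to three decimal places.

Parallel (M1, M2, and M3): 1 − (1 − 0.98000)(1 − 0.92000)(1 − 0.86000) = 0.99978
Series (M6 and M7): 0.78000 × 0.88000 = 0.68640
Parallel (M5 and [0.68640]): 1 − (1 − 0.84000)(1 − 0.68640) = 0.94982
Series ([0.99978], M4, and [0.94982]): 0.99978 × 0.96000 × 0.94982 = 0.912

0.912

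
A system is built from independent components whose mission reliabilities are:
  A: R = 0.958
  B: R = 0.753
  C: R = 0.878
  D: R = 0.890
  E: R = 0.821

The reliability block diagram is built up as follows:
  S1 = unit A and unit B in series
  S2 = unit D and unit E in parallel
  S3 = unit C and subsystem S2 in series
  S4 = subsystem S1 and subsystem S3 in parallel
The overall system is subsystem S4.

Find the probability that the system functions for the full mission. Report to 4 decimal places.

0.9612

Series (A and B): 0.958000 × 0.753000 = 0.721374
Parallel (D and E): 1 − (1 − 0.890000)(1 − 0.821000) = 0.980310
Series (C and [0.980310]): 0.878000 × 0.980310 = 0.860712
Parallel ([0.721374] and [0.860712]): 1 − (1 − 0.721374)(1 − 0.860712) = 0.9612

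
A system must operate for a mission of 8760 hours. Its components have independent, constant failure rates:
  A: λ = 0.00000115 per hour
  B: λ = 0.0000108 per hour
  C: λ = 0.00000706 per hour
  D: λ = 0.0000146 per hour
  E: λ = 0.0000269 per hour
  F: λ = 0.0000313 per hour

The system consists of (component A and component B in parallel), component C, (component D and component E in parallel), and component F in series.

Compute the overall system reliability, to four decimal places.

0.6960

R(A) = exp(−0.00000115 × 8760) = 0.989977
R(B) = exp(−0.0000108 × 8760) = 0.909729
R(C) = exp(−0.00000706 × 8760) = 0.940028
R(D) = exp(−0.0000146 × 8760) = 0.879945
R(E) = exp(−0.0000269 × 8760) = 0.790062
R(F) = exp(−0.0000313 × 8760) = 0.760189
Parallel (A and B): 1 − (1 − 0.989977)(1 − 0.909729) = 0.999095
Parallel (D and E): 1 − (1 − 0.879945)(1 − 0.790062) = 0.974796
Series ([0.999095], C, [0.974796], and F): 0.999095 × 0.940028 × 0.974796 × 0.760189 = 0.6960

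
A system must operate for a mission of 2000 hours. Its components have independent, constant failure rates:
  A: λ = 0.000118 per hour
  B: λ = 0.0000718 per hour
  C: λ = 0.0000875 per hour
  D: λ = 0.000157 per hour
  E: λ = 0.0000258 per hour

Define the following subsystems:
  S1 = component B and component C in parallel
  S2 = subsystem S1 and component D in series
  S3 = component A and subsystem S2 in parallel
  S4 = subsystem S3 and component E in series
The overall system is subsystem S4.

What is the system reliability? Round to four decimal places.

0.8928

R(A) = exp(−0.000118 × 2000) = 0.789781
R(B) = exp(−0.0000718 × 2000) = 0.866234
R(C) = exp(−0.0000875 × 2000) = 0.839457
R(D) = exp(−0.000157 × 2000) = 0.730519
R(E) = exp(−0.0000258 × 2000) = 0.949709
Parallel (B and C): 1 − (1 − 0.866234)(1 − 0.839457) = 0.978525
Series ([0.978525] and D): 0.978525 × 0.730519 = 0.714831
Parallel (A and [0.714831]): 1 − (1 − 0.789781)(1 − 0.714831) = 0.940052
Series ([0.940052] and E): 0.940052 × 0.949709 = 0.8928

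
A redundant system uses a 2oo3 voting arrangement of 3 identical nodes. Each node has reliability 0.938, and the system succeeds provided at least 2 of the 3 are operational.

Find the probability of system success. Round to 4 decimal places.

0.9889

R = Σ_{i=2}^{3} C(3,i) p^i (1−p)^{3−i} with p = 0.938
C(3,2)·0.938^2·0.062^1 = 0.163651
C(3,3)·0.938^3·0.062^0 = 0.825294
Sum = 0.9889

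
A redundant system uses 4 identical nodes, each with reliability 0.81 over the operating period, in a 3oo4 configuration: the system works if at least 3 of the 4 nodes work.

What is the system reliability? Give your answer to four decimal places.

R = Σ_{i=3}^{4} C(4,i) p^i (1−p)^{4−i} with p = 0.81
C(4,3)·0.81^3·0.19^1 = 0.403895
C(4,4)·0.81^4·0.19^0 = 0.430467
Sum = 0.8344

0.8344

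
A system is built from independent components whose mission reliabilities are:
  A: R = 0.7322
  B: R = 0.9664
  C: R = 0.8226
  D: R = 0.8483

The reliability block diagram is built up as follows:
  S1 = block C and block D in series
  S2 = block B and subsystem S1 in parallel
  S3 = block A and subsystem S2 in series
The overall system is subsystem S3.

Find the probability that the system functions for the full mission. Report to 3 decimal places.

0.725

Series (C and D): 0.82260 × 0.84830 = 0.69781
Parallel (B and [0.69781]): 1 − (1 − 0.96640)(1 − 0.69781) = 0.98985
Series (A and [0.98985]): 0.73220 × 0.98985 = 0.725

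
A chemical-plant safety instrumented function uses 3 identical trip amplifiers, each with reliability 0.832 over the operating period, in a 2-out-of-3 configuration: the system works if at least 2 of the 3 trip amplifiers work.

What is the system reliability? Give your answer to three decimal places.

0.925

R = Σ_{i=2}^{3} C(3,i) p^i (1−p)^{3−i} with p = 0.832
C(3,2)·0.832^2·0.168^1 = 0.34888
C(3,3)·0.832^3·0.168^0 = 0.57593
Sum = 0.925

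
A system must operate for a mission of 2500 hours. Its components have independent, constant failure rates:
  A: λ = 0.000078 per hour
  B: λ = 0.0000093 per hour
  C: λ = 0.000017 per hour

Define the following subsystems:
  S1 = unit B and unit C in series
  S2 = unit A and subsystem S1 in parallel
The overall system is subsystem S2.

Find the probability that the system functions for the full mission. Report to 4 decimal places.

0.9887

R(A) = exp(−0.000078 × 2500) = 0.822835
R(B) = exp(−0.0000093 × 2500) = 0.977018
R(C) = exp(−0.000017 × 2500) = 0.958390
Series (B and C): 0.977018 × 0.958390 = 0.936364
Parallel (A and [0.936364]): 1 − (1 − 0.822835)(1 − 0.936364) = 0.9887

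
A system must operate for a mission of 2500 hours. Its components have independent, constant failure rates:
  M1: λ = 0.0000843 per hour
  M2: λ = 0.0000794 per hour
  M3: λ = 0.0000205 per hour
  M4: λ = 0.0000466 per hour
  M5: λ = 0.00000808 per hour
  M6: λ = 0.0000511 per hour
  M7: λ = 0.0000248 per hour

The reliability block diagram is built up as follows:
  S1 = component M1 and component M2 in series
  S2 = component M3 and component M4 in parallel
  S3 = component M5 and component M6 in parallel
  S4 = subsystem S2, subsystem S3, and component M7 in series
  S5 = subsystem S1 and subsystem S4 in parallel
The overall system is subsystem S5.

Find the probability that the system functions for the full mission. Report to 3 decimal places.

R(M1) = exp(−0.0000843 × 2500) = 0.80998
R(M2) = exp(−0.0000794 × 2500) = 0.81996
R(M3) = exp(−0.0000205 × 2500) = 0.95004
R(M4) = exp(−0.0000466 × 2500) = 0.89003
R(M5) = exp(−0.00000808 × 2500) = 0.98000
R(M6) = exp(−0.0000511 × 2500) = 0.88007
R(M7) = exp(−0.0000248 × 2500) = 0.93988
Series (M1 and M2): 0.80998 × 0.81996 = 0.66415
Parallel (M3 and M4): 1 − (1 − 0.95004)(1 − 0.89003) = 0.99451
Parallel (M5 and M6): 1 − (1 − 0.98000)(1 − 0.88007) = 0.99760
Series ([0.99451], [0.99760], and M7): 0.99451 × 0.99760 × 0.93988 = 0.93248
Parallel ([0.66415] and [0.93248]): 1 − (1 − 0.66415)(1 − 0.93248) = 0.977

0.977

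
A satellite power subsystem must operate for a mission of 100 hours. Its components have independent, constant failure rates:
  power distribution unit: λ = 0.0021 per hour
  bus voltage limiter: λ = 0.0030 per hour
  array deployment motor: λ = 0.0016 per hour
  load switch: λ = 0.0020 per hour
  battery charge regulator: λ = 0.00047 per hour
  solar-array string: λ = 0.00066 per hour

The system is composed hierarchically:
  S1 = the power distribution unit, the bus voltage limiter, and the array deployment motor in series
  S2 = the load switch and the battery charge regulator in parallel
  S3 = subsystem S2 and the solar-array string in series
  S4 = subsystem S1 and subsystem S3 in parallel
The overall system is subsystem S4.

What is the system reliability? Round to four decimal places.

R(power distribution unit) = exp(−0.0021 × 100) = 0.810584
R(bus voltage limiter) = exp(−0.0030 × 100) = 0.740818
R(array deployment motor) = exp(−0.0016 × 100) = 0.852144
R(load switch) = exp(−0.0020 × 100) = 0.818731
R(battery charge regulator) = exp(−0.00047 × 100) = 0.954087
R(solar-array string) = exp(−0.00066 × 100) = 0.936131
Series (power distribution unit, bus voltage limiter, and array deployment motor): 0.810584 × 0.740818 × 0.852144 = 0.511708
Parallel (load switch and battery charge regulator): 1 − (1 − 0.818731)(1 − 0.954087) = 0.991677
Series ([0.991677] and solar-array string): 0.991677 × 0.936131 = 0.928340
Parallel ([0.511708] and [0.928340]): 1 − (1 − 0.511708)(1 − 0.928340) = 0.9650

0.9650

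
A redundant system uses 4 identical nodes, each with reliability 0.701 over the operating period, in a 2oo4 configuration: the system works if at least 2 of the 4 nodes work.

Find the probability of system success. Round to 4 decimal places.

0.9171

R = Σ_{i=2}^{4} C(4,i) p^i (1−p)^{4−i} with p = 0.701
C(4,2)·0.701^2·0.299^2 = 0.263590
C(4,3)·0.701^3·0.299^1 = 0.411989
C(4,4)·0.701^4·0.299^0 = 0.241475
Sum = 0.9171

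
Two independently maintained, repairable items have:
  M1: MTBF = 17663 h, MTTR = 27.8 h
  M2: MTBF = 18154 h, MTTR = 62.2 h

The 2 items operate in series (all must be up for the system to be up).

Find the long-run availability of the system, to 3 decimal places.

0.995

A(M1) = MTBF/(MTBF+MTTR) = 17663/(17663+27.8) = 0.998429
A(M2) = MTBF/(MTBF+MTTR) = 18154/(18154+62.2) = 0.996585
Series availability: 0.998429 × 0.996585 = 0.995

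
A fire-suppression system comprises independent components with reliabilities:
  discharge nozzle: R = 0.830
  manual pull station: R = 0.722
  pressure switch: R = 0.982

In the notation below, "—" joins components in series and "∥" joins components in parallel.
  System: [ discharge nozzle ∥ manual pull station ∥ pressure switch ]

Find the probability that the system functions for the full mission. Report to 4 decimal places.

Parallel (discharge nozzle, manual pull station, and pressure switch): 1 − (1 − 0.830000)(1 − 0.722000)(1 − 0.982000) = 0.9991

0.9991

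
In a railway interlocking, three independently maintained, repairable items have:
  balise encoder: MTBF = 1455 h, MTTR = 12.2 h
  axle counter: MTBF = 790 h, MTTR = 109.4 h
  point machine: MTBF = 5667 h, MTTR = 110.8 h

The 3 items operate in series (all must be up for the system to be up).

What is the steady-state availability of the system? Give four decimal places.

0.8544

A(balise encoder) = MTBF/(MTBF+MTTR) = 1455/(1455+12.2) = 0.991685
A(axle counter) = MTBF/(MTBF+MTTR) = 790/(790+109.4) = 0.878363
A(point machine) = MTBF/(MTBF+MTTR) = 5667/(5667+110.8) = 0.980823
Series availability: 0.991685 × 0.878363 × 0.980823 = 0.8544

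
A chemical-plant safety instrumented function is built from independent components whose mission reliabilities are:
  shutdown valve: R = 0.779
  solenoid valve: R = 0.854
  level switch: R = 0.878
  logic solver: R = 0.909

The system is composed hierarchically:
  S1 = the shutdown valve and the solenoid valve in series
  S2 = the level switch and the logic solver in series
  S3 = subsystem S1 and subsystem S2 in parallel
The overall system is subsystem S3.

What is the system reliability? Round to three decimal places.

Series (shutdown valve and solenoid valve): 0.77900 × 0.85400 = 0.66527
Series (level switch and logic solver): 0.87800 × 0.90900 = 0.79810
Parallel ([0.66527] and [0.79810]): 1 − (1 − 0.66527)(1 − 0.79810) = 0.932

0.932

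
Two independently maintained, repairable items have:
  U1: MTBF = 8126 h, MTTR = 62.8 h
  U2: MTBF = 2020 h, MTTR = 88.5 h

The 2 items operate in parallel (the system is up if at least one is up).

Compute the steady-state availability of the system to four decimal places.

A(U1) = MTBF/(MTBF+MTTR) = 8126/(8126+62.8) = 0.992331
A(U2) = MTBF/(MTBF+MTTR) = 2020/(2020+88.5) = 0.958027
Parallel availability: 1 − (1 − 0.992331)(1 − 0.958027) = 0.9997

0.9997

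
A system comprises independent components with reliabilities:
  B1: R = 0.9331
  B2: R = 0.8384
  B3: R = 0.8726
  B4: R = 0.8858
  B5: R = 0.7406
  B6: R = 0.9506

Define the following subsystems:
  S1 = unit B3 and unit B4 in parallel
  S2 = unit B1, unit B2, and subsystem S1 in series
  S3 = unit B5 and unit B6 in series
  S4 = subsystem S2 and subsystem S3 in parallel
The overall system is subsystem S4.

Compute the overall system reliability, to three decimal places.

Parallel (B3 and B4): 1 − (1 − 0.87260)(1 − 0.88580) = 0.98545
Series (B1, B2, and [0.98545]): 0.93310 × 0.83840 × 0.98545 = 0.77093
Series (B5 and B6): 0.74060 × 0.95060 = 0.70401
Parallel ([0.77093] and [0.70401]): 1 − (1 − 0.77093)(1 − 0.70401) = 0.932

0.932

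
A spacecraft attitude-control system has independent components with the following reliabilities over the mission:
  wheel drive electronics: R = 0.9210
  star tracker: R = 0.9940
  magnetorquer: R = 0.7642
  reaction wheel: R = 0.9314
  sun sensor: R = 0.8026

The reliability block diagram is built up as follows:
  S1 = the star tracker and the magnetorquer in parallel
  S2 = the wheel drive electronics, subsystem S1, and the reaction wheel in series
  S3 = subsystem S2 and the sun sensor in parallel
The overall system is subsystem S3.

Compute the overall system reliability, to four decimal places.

0.9717

Parallel (star tracker and magnetorquer): 1 − (1 − 0.994000)(1 − 0.764200) = 0.998585
Series (wheel drive electronics, [0.998585], and reaction wheel): 0.921000 × 0.998585 × 0.931400 = 0.856606
Parallel ([0.856606] and sun sensor): 1 − (1 − 0.856606)(1 − 0.802600) = 0.9717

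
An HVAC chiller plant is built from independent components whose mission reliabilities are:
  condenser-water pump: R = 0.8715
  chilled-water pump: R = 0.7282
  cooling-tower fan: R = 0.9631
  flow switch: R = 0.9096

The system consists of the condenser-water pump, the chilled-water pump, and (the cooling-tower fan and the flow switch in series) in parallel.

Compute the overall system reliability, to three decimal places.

0.996

Series (cooling-tower fan and flow switch): 0.96310 × 0.90960 = 0.87604
Parallel (condenser-water pump, chilled-water pump, and [0.87604]): 1 − (1 − 0.87150)(1 − 0.72820)(1 − 0.87604) = 0.996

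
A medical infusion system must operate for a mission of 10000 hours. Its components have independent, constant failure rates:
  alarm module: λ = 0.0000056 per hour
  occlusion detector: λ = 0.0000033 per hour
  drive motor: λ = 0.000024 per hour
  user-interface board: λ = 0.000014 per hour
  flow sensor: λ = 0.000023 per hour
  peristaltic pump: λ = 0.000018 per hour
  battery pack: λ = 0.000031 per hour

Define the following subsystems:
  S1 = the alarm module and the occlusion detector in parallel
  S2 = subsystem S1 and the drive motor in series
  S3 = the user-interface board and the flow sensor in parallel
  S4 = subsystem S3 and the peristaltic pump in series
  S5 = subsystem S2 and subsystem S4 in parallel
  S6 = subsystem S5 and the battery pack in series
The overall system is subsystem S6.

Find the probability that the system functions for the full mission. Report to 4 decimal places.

R(alarm module) = exp(−0.0000056 × 10000) = 0.945539
R(occlusion detector) = exp(−0.0000033 × 10000) = 0.967539
R(drive motor) = exp(−0.000024 × 10000) = 0.786628
R(user-interface board) = exp(−0.000014 × 10000) = 0.869358
R(flow sensor) = exp(−0.000023 × 10000) = 0.794534
R(peristaltic pump) = exp(−0.000018 × 10000) = 0.835270
R(battery pack) = exp(−0.000031 × 10000) = 0.733447
Parallel (alarm module and occlusion detector): 1 − (1 − 0.945539)(1 − 0.967539) = 0.998232
Series ([0.998232] and drive motor): 0.998232 × 0.786628 = 0.785237
Parallel (user-interface board and flow sensor): 1 − (1 − 0.869358)(1 − 0.794534) = 0.973158
Series ([0.973158] and peristaltic pump): 0.973158 × 0.835270 = 0.812850
Parallel ([0.785237] and [0.812850]): 1 − (1 − 0.785237)(1 − 0.812850) = 0.959807
Series ([0.959807] and battery pack): 0.959807 × 0.733447 = 0.7040

0.7040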